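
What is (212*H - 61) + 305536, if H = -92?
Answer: 285971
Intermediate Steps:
(212*H - 61) + 305536 = (212*(-92) - 61) + 305536 = (-19504 - 61) + 305536 = -19565 + 305536 = 285971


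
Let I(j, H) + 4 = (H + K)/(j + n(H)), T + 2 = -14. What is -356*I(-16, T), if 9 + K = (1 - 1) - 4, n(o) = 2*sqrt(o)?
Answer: 4539/5 - 2581*I/10 ≈ 907.8 - 258.1*I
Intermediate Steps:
T = -16 (T = -2 - 14 = -16)
K = -13 (K = -9 + ((1 - 1) - 4) = -9 + (0 - 4) = -9 - 4 = -13)
I(j, H) = -4 + (-13 + H)/(j + 2*sqrt(H)) (I(j, H) = -4 + (H - 13)/(j + 2*sqrt(H)) = -4 + (-13 + H)/(j + 2*sqrt(H)))
-356*I(-16, T) = -356*(-13 - 16 - 32*I - 4*(-16))/(-16 + 2*sqrt(-16)) = -356*(-13 - 16 - 32*I + 64)/(-16 + 2*(4*I)) = -356*(-13 - 16 - 32*I + 64)/(-16 + 8*I) = -356*(-16 - 8*I)/320*(35 - 32*I) = -89*(-16 - 8*I)*(35 - 32*I)/80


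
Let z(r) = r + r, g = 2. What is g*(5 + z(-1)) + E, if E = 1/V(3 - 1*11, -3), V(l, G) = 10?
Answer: 61/10 ≈ 6.1000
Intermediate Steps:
E = ⅒ (E = 1/10 = ⅒ ≈ 0.10000)
z(r) = 2*r
g*(5 + z(-1)) + E = 2*(5 + 2*(-1)) + ⅒ = 2*(5 - 2) + ⅒ = 2*3 + ⅒ = 6 + ⅒ = 61/10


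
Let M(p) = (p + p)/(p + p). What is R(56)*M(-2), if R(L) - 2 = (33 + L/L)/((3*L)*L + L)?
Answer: 9481/4732 ≈ 2.0036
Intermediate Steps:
M(p) = 1 (M(p) = (2*p)/((2*p)) = (2*p)*(1/(2*p)) = 1)
R(L) = 2 + 34/(L + 3*L²) (R(L) = 2 + (33 + L/L)/((3*L)*L + L) = 2 + (33 + 1)/(3*L² + L) = 2 + 34/(L + 3*L²))
R(56)*M(-2) = (2*(17 + 56 + 3*56²)/(56*(1 + 3*56)))*1 = (2*(1/56)*(17 + 56 + 3*3136)/(1 + 168))*1 = (2*(1/56)*(17 + 56 + 9408)/169)*1 = (2*(1/56)*(1/169)*9481)*1 = (9481/4732)*1 = 9481/4732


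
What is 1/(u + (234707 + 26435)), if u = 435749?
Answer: 1/696891 ≈ 1.4349e-6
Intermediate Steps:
1/(u + (234707 + 26435)) = 1/(435749 + (234707 + 26435)) = 1/(435749 + 261142) = 1/696891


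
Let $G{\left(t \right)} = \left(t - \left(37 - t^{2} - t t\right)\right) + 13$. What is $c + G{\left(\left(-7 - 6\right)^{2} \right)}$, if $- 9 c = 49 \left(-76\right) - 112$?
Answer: $\frac{519239}{9} \approx 57693.0$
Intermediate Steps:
$c = \frac{3836}{9}$ ($c = - \frac{49 \left(-76\right) - 112}{9} = - \frac{-3724 - 112}{9} = \left(- \frac{1}{9}\right) \left(-3836\right) = \frac{3836}{9} \approx 426.22$)
$G{\left(t \right)} = -24 + t + 2 t^{2}$ ($G{\left(t \right)} = \left(t + \left(\left(t^{2} + t^{2}\right) - 37\right)\right) + 13 = \left(t + \left(2 t^{2} - 37\right)\right) + 13 = \left(t + \left(-37 + 2 t^{2}\right)\right) + 13 = \left(-37 + t + 2 t^{2}\right) + 13 = -24 + t + 2 t^{2}$)
$c + G{\left(\left(-7 - 6\right)^{2} \right)} = \frac{3836}{9} + \left(-24 + \left(-7 - 6\right)^{2} + 2 \left(\left(-7 - 6\right)^{2}\right)^{2}\right) = \frac{3836}{9} + \left(-24 + \left(-13\right)^{2} + 2 \left(\left(-13\right)^{2}\right)^{2}\right) = \frac{3836}{9} + \left(-24 + 169 + 2 \cdot 169^{2}\right) = \frac{3836}{9} + \left(-24 + 169 + 2 \cdot 28561\right) = \frac{3836}{9} + \left(-24 + 169 + 57122\right) = \frac{3836}{9} + 57267 = \frac{519239}{9}$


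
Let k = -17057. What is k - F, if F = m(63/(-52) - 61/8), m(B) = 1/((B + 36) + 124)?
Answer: -268153201/15721 ≈ -17057.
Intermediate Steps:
m(B) = 1/(160 + B) (m(B) = 1/((36 + B) + 124) = 1/(160 + B))
F = 104/15721 (F = 1/(160 + (63/(-52) - 61/8)) = 1/(160 + (63*(-1/52) - 61*1/8)) = 1/(160 + (-63/52 - 61/8)) = 1/(160 - 919/104) = 1/(15721/104) = 104/15721 ≈ 0.0066154)
k - F = -17057 - 1*104/15721 = -17057 - 104/15721 = -268153201/15721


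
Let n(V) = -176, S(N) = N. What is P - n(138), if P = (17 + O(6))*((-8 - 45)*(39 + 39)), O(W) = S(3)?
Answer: -82504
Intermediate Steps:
O(W) = 3
P = -82680 (P = (17 + 3)*((-8 - 45)*(39 + 39)) = 20*(-53*78) = 20*(-4134) = -82680)
P - n(138) = -82680 - 1*(-176) = -82680 + 176 = -82504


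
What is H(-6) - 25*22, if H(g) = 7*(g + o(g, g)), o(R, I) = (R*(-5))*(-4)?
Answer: -1432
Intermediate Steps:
o(R, I) = 20*R (o(R, I) = -5*R*(-4) = 20*R)
H(g) = 147*g (H(g) = 7*(g + 20*g) = 7*(21*g) = 147*g)
H(-6) - 25*22 = 147*(-6) - 25*22 = -882 - 550 = -1432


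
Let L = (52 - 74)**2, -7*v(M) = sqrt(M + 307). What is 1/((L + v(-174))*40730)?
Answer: 1694/33393977145 + sqrt(133)/66787954290 ≈ 5.0900e-8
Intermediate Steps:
v(M) = -sqrt(307 + M)/7 (v(M) = -sqrt(M + 307)/7 = -sqrt(307 + M)/7)
L = 484 (L = (-22)**2 = 484)
1/((L + v(-174))*40730) = 1/((484 - sqrt(307 - 174)/7)*40730) = (1/40730)/(484 - sqrt(133)/7) = 1/(40730*(484 - sqrt(133)/7))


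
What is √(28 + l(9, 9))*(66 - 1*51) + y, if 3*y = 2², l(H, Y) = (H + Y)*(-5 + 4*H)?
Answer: 4/3 + 15*√586 ≈ 364.44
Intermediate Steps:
l(H, Y) = (-5 + 4*H)*(H + Y)
y = 4/3 (y = (⅓)*2² = (⅓)*4 = 4/3 ≈ 1.3333)
√(28 + l(9, 9))*(66 - 1*51) + y = √(28 + (-5*9 - 5*9 + 4*9² + 4*9*9))*(66 - 1*51) + 4/3 = √(28 + (-45 - 45 + 4*81 + 324))*(66 - 51) + 4/3 = √(28 + (-45 - 45 + 324 + 324))*15 + 4/3 = √(28 + 558)*15 + 4/3 = √586*15 + 4/3 = 15*√586 + 4/3 = 4/3 + 15*√586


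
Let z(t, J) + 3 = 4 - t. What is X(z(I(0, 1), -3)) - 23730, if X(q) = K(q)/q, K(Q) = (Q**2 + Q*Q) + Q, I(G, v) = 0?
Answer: -23727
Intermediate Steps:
K(Q) = Q + 2*Q**2 (K(Q) = (Q**2 + Q**2) + Q = 2*Q**2 + Q = Q + 2*Q**2)
z(t, J) = 1 - t (z(t, J) = -3 + (4 - t) = 1 - t)
X(q) = 1 + 2*q (X(q) = (q*(1 + 2*q))/q = 1 + 2*q)
X(z(I(0, 1), -3)) - 23730 = (1 + 2*(1 - 1*0)) - 23730 = (1 + 2*(1 + 0)) - 23730 = (1 + 2*1) - 23730 = (1 + 2) - 23730 = 3 - 23730 = -23727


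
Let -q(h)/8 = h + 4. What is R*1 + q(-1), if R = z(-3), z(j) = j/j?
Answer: -23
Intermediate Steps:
z(j) = 1
q(h) = -32 - 8*h (q(h) = -8*(h + 4) = -8*(4 + h) = -32 - 8*h)
R = 1
R*1 + q(-1) = 1*1 + (-32 - 8*(-1)) = 1 + (-32 + 8) = 1 - 24 = -23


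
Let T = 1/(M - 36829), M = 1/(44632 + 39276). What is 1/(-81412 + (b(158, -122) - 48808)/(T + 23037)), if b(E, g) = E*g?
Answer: -71190036895139/5795933680133573672 ≈ -1.2283e-5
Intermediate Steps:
M = 1/83908 ≈ 1.1918e-5
T = -83908/3090247731 (T = 1/(1/83908 - 36829) = 1/(-3090247731/83908) = -83908/3090247731 ≈ -2.7153e-5)
1/(-81412 + (b(158, -122) - 48808)/(T + 23037)) = 1/(-81412 + (158*(-122) - 48808)/(-83908/3090247731 + 23037)) = 1/(-81412 + (-19276 - 48808)/(71190036895139/3090247731)) = 1/(-81412 - 68084*3090247731/71190036895139) = 1/(-81412 - 210396426517404/71190036895139) = 1/(-5795933680133573672/71190036895139) = -71190036895139/5795933680133573672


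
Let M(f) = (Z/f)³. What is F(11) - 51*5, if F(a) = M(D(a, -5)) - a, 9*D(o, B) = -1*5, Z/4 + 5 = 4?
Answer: 13406/125 ≈ 107.25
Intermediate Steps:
Z = -4 (Z = -20 + 4*4 = -20 + 16 = -4)
D(o, B) = -5/9 (D(o, B) = (-1*5)/9 = (⅑)*(-5) = -5/9)
M(f) = -64/f³ (M(f) = (-4/f)³ = -64/f³)
F(a) = 46656/125 - a (F(a) = -64/(-5/9)³ - a = -64*(-729/125) - a = 46656/125 - a)
F(11) - 51*5 = (46656/125 - 1*11) - 51*5 = (46656/125 - 11) - 255 = 45281/125 - 255 = 13406/125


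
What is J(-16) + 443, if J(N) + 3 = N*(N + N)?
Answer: 952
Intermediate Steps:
J(N) = -3 + 2*N**2 (J(N) = -3 + N*(N + N) = -3 + N*(2*N) = -3 + 2*N**2)
J(-16) + 443 = (-3 + 2*(-16)**2) + 443 = (-3 + 2*256) + 443 = (-3 + 512) + 443 = 509 + 443 = 952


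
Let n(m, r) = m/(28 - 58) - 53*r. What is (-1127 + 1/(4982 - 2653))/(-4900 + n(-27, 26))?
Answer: 26247820/146193659 ≈ 0.17954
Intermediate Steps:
n(m, r) = -53*r - m/30 (n(m, r) = m/(-30) - 53*r = -m/30 - 53*r = -53*r - m/30)
(-1127 + 1/(4982 - 2653))/(-4900 + n(-27, 26)) = (-1127 + 1/(4982 - 2653))/(-4900 + (-53*26 - 1/30*(-27))) = (-1127 + 1/2329)/(-4900 + (-1378 + 9/10)) = (-1127 + 1/2329)/(-4900 - 13771/10) = -2624782/(2329*(-62771/10)) = -2624782/2329*(-10/62771) = 26247820/146193659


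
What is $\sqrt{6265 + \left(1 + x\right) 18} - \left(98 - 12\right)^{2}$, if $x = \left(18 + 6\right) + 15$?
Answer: $-7396 + \sqrt{6985} \approx -7312.4$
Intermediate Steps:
$x = 39$ ($x = 24 + 15 = 39$)
$\sqrt{6265 + \left(1 + x\right) 18} - \left(98 - 12\right)^{2} = \sqrt{6265 + \left(1 + 39\right) 18} - \left(98 - 12\right)^{2} = \sqrt{6265 + 40 \cdot 18} - 86^{2} = \sqrt{6265 + 720} - 7396 = \sqrt{6985} - 7396 = -7396 + \sqrt{6985}$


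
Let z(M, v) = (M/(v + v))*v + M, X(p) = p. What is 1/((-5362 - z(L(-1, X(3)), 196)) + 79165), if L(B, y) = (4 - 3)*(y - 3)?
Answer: 1/73803 ≈ 1.3550e-5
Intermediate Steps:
L(B, y) = -3 + y (L(B, y) = 1*(-3 + y) = -3 + y)
z(M, v) = 3*M/2 (z(M, v) = (M/((2*v)))*v + M = ((1/(2*v))*M)*v + M = (M/(2*v))*v + M = M/2 + M = 3*M/2)
1/((-5362 - z(L(-1, X(3)), 196)) + 79165) = 1/((-5362 - 3*(-3 + 3)/2) + 79165) = 1/((-5362 - 3*0/2) + 79165) = 1/((-5362 - 1*0) + 79165) = 1/((-5362 + 0) + 79165) = 1/(-5362 + 79165) = 1/73803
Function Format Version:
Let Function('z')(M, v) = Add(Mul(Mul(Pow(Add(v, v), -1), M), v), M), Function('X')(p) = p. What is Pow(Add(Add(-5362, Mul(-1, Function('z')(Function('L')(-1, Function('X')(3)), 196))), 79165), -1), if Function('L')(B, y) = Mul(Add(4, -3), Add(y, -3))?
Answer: Rational(1, 73803) ≈ 1.3550e-5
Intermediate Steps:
Function('L')(B, y) = Add(-3, y) (Function('L')(B, y) = Mul(1, Add(-3, y)) = Add(-3, y))
Function('z')(M, v) = Mul(Rational(3, 2), M) (Function('z')(M, v) = Add(Mul(Mul(Pow(Mul(2, v), -1), M), v), M) = Add(Mul(Mul(Mul(Rational(1, 2), Pow(v, -1)), M), v), M) = Add(Mul(Mul(Rational(1, 2), M, Pow(v, -1)), v), M) = Add(Mul(Rational(1, 2), M), M) = Mul(Rational(3, 2), M))
Pow(Add(Add(-5362, Mul(-1, Function('z')(Function('L')(-1, Function('X')(3)), 196))), 79165), -1) = Pow(Add(Add(-5362, Mul(-1, Mul(Rational(3, 2), Add(-3, 3)))), 79165), -1) = Pow(Add(Add(-5362, Mul(-1, Mul(Rational(3, 2), 0))), 79165), -1) = Pow(Add(Add(-5362, Mul(-1, 0)), 79165), -1) = Pow(Add(Add(-5362, 0), 79165), -1) = Pow(Add(-5362, 79165), -1) = Pow(73803, -1) = Rational(1, 73803)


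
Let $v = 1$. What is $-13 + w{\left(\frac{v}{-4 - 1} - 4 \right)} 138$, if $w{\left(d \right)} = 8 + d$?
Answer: $\frac{2557}{5} \approx 511.4$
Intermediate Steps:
$-13 + w{\left(\frac{v}{-4 - 1} - 4 \right)} 138 = -13 + \left(8 - \left(4 - \frac{1}{-4 - 1}\right)\right) 138 = -13 + \left(8 - \left(4 - \frac{1}{-5}\right)\right) 138 = -13 + \left(8 + \left(1 \left(- \frac{1}{5}\right) - 4\right)\right) 138 = -13 + \left(8 - \frac{21}{5}\right) 138 = -13 + \frac{19}{5} \cdot 138 = -13 + \frac{2622}{5} = \frac{2557}{5}$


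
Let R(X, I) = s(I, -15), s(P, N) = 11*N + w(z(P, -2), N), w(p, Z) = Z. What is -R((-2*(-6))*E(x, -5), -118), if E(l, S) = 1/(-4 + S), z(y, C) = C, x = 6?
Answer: 180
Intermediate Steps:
s(P, N) = 12*N (s(P, N) = 11*N + N = 12*N)
R(X, I) = -180 (R(X, I) = 12*(-15) = -180)
-R((-2*(-6))*E(x, -5), -118) = -1*(-180) = 180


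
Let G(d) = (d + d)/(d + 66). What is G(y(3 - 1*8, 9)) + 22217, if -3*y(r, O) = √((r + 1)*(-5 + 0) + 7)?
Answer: 32236865/1451 - 44*√3/1451 ≈ 22217.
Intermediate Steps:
y(r, O) = -√(2 - 5*r)/3 (y(r, O) = -√((r + 1)*(-5 + 0) + 7)/3 = -√((1 + r)*(-5) + 7)/3 = -√((-5 - 5*r) + 7)/3 = -√(2 - 5*r)/3)
G(d) = 2*d/(66 + d) (G(d) = (2*d)/(66 + d) = 2*d/(66 + d))
G(y(3 - 1*8, 9)) + 22217 = 2*(-√(2 - 5*(3 - 1*8))/3)/(66 - √(2 - 5*(3 - 1*8))/3) + 22217 = 2*(-√(2 - 5*(3 - 8))/3)/(66 - √(2 - 5*(3 - 8))/3) + 22217 = 2*(-√(2 - 5*(-5))/3)/(66 - √(2 - 5*(-5))/3) + 22217 = 2*(-√(2 + 25)/3)/(66 - √(2 + 25)/3) + 22217 = 2*(-√3)/(66 - √3) + 22217 = -2*√3/(66 - √3) + 22217 = 22217 - 2*√3/(66 - √3)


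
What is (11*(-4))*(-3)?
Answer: 132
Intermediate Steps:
(11*(-4))*(-3) = -44*(-3) = 132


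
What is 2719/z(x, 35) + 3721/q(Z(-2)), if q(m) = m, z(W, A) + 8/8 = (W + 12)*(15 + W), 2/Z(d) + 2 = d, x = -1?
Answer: -1135907/153 ≈ -7424.2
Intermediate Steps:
Z(d) = 2/(-2 + d)
z(W, A) = -1 + (12 + W)*(15 + W) (z(W, A) = -1 + (W + 12)*(15 + W) = -1 + (12 + W)*(15 + W))
2719/z(x, 35) + 3721/q(Z(-2)) = 2719/(179 + (-1)² + 27*(-1)) + 3721/((2/(-2 - 2))) = 2719/(179 + 1 - 27) + 3721/((2/(-4))) = 2719/153 + 3721/((2*(-¼))) = 2719*(1/153) + 3721/(-½) = 2719/153 + 3721*(-2) = 2719/153 - 7442 = -1135907/153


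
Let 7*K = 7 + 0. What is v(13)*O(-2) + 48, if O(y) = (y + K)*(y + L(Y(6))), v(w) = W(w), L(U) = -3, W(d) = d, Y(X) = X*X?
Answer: 113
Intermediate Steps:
Y(X) = X**2
K = 1 (K = (7 + 0)/7 = (1/7)*7 = 1)
v(w) = w
O(y) = (1 + y)*(-3 + y) (O(y) = (y + 1)*(y - 3) = (1 + y)*(-3 + y))
v(13)*O(-2) + 48 = 13*(-3 + (-2)**2 - 2*(-2)) + 48 = 13*(-3 + 4 + 4) + 48 = 13*5 + 48 = 65 + 48 = 113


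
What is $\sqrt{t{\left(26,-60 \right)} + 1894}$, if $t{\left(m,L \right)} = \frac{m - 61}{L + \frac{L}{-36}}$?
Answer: $\frac{\sqrt{47365}}{5} \approx 43.527$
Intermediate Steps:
$t{\left(m,L \right)} = \frac{36 \left(-61 + m\right)}{35 L}$ ($t{\left(m,L \right)} = \frac{-61 + m}{L + L \left(- \frac{1}{36}\right)} = \frac{-61 + m}{L - \frac{L}{36}} = \frac{-61 + m}{\frac{35}{36} L} = \left(-61 + m\right) \frac{36}{35 L} = \frac{36 \left(-61 + m\right)}{35 L}$)
$\sqrt{t{\left(26,-60 \right)} + 1894} = \sqrt{\frac{36 \left(-61 + 26\right)}{35 \left(-60\right)} + 1894} = \sqrt{\frac{36}{35} \left(- \frac{1}{60}\right) \left(-35\right) + 1894} = \sqrt{\frac{3}{5} + 1894} = \sqrt{\frac{9473}{5}} = \frac{\sqrt{47365}}{5}$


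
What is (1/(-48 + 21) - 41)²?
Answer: 1227664/729 ≈ 1684.0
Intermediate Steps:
(1/(-48 + 21) - 41)² = (1/(-27) - 41)² = (-1/27 - 41)² = (-1108/27)² = 1227664/729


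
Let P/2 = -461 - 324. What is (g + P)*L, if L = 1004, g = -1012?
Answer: -2592328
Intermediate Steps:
P = -1570 (P = 2*(-461 - 324) = 2*(-785) = -1570)
(g + P)*L = (-1012 - 1570)*1004 = -2582*1004 = -2592328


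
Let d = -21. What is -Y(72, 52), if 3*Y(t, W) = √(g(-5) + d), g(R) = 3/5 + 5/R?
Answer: -I*√535/15 ≈ -1.542*I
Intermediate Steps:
g(R) = ⅗ + 5/R (g(R) = 3*(⅕) + 5/R = ⅗ + 5/R)
Y(t, W) = I*√535/15 (Y(t, W) = √((⅗ + 5/(-5)) - 21)/3 = √((⅗ + 5*(-⅕)) - 21)/3 = √((⅗ - 1) - 21)/3 = √(-⅖ - 21)/3 = √(-107/5)/3 = (I*√535/5)/3 = I*√535/15)
-Y(72, 52) = -I*√535/15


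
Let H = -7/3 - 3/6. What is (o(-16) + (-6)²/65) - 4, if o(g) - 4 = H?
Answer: -889/390 ≈ -2.2795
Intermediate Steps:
H = -17/6 (H = -7*⅓ - 3*⅙ = -7/3 - ½ = -17/6 ≈ -2.8333)
o(g) = 7/6 (o(g) = 4 - 17/6 = 7/6)
(o(-16) + (-6)²/65) - 4 = (7/6 + (-6)²/65) - 4 = (7/6 + 36*(1/65)) - 4 = (7/6 + 36/65) - 4 = 671/390 - 4 = -889/390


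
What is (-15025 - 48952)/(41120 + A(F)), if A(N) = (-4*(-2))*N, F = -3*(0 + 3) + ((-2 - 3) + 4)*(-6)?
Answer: -63977/41096 ≈ -1.5568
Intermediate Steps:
F = -3 (F = -3*3 + (-5 + 4)*(-6) = -9 - 1*(-6) = -9 + 6 = -3)
A(N) = 8*N
(-15025 - 48952)/(41120 + A(F)) = (-15025 - 48952)/(41120 + 8*(-3)) = -63977/(41120 - 24) = -63977/41096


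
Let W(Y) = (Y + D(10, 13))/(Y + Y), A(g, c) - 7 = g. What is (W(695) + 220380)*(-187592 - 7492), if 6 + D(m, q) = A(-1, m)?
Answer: -42992709462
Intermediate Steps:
A(g, c) = 7 + g
D(m, q) = 0 (D(m, q) = -6 + (7 - 1) = -6 + 6 = 0)
W(Y) = ½ (W(Y) = (Y + 0)/(Y + Y) = Y/((2*Y)) = Y*(1/(2*Y)) = ½)
(W(695) + 220380)*(-187592 - 7492) = (½ + 220380)*(-187592 - 7492) = (440761/2)*(-195084) = -42992709462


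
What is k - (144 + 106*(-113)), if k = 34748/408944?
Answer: 1209869511/102236 ≈ 11834.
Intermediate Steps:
k = 8687/102236 (k = 34748*(1/408944) = 8687/102236 ≈ 0.084970)
k - (144 + 106*(-113)) = 8687/102236 - (144 + 106*(-113)) = 8687/102236 - (144 - 11978) = 8687/102236 - 1*(-11834) = 8687/102236 + 11834 = 1209869511/102236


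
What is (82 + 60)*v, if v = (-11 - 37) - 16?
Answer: -9088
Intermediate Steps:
v = -64 (v = -48 - 16 = -64)
(82 + 60)*v = (82 + 60)*(-64) = 142*(-64) = -9088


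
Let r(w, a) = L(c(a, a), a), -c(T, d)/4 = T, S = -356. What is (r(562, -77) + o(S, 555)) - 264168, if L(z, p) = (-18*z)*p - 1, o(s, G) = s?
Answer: 162363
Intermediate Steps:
c(T, d) = -4*T
L(z, p) = -1 - 18*p*z (L(z, p) = -18*p*z - 1 = -1 - 18*p*z)
r(w, a) = -1 + 72*a² (r(w, a) = -1 - 18*a*(-4*a) = -1 + 72*a²)
(r(562, -77) + o(S, 555)) - 264168 = ((-1 + 72*(-77)²) - 356) - 264168 = ((-1 + 72*5929) - 356) - 264168 = ((-1 + 426888) - 356) - 264168 = (426887 - 356) - 264168 = 426531 - 264168 = 162363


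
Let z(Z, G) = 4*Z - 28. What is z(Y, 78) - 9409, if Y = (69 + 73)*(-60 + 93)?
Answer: 9307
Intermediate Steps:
Y = 4686 (Y = 142*33 = 4686)
z(Z, G) = -28 + 4*Z
z(Y, 78) - 9409 = (-28 + 4*4686) - 9409 = (-28 + 18744) - 9409 = 18716 - 9409 = 9307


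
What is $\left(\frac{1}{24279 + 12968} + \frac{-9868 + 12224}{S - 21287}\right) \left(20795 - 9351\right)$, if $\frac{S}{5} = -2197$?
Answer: $- \frac{62742917315}{75127199} \approx -835.16$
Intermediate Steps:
$S = -10985$ ($S = 5 \left(-2197\right) = -10985$)
$\left(\frac{1}{24279 + 12968} + \frac{-9868 + 12224}{S - 21287}\right) \left(20795 - 9351\right) = \left(\frac{1}{24279 + 12968} + \frac{-9868 + 12224}{-10985 - 21287}\right) \left(20795 - 9351\right) = \left(\frac{1}{37247} + \frac{2356}{-32272}\right) 11444 = \left(\frac{1}{37247} + 2356 \left(- \frac{1}{32272}\right)\right) 11444 = \left(\frac{1}{37247} - \frac{589}{8068}\right) 11444 = \left(- \frac{21930415}{300508796}\right) 11444 = - \frac{62742917315}{75127199}$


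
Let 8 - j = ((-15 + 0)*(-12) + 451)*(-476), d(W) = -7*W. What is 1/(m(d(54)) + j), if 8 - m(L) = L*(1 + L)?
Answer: 1/157866 ≈ 6.3345e-6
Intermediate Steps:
m(L) = 8 - L*(1 + L)
j = 300364 (j = 8 - ((-15 + 0)*(-12) + 451)*(-476) = 8 - (-15*(-12) + 451)*(-476) = 8 - (180 + 451)*(-476) = 8 - 631*(-476) = 8 - 1*(-300356) = 8 + 300356 = 300364)
1/(m(d(54)) + j) = 1/((8 - (-7)*54 - (-7*54)²) + 300364) = 1/((8 - 1*(-378) - 1*(-378)²) + 300364) = 1/((8 + 378 - 1*142884) + 300364) = 1/((8 + 378 - 142884) + 300364) = 1/(-142498 + 300364) = 1/157866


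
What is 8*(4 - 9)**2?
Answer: 200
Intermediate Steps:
8*(4 - 9)**2 = 8*(-5)**2 = 8*25 = 200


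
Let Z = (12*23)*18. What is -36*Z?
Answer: -178848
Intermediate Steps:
Z = 4968 (Z = 276*18 = 4968)
-36*Z = -36*4968 = -178848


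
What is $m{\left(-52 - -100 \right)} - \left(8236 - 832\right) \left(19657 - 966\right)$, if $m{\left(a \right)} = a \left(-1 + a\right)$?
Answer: $-138385908$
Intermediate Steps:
$m{\left(-52 - -100 \right)} - \left(8236 - 832\right) \left(19657 - 966\right) = \left(-52 - -100\right) \left(-1 - -48\right) - \left(8236 - 832\right) \left(19657 - 966\right) = \left(-52 + 100\right) \left(-1 + \left(-52 + 100\right)\right) - 7404 \cdot 18691 = 48 \left(-1 + 48\right) - 138388164 = 48 \cdot 47 - 138388164 = 2256 - 138388164 = -138385908$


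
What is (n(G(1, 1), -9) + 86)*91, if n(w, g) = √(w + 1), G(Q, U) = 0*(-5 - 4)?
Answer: 7917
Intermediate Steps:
G(Q, U) = 0 (G(Q, U) = 0*(-9) = 0)
n(w, g) = √(1 + w)
(n(G(1, 1), -9) + 86)*91 = (√(1 + 0) + 86)*91 = (√1 + 86)*91 = (1 + 86)*91 = 87*91 = 7917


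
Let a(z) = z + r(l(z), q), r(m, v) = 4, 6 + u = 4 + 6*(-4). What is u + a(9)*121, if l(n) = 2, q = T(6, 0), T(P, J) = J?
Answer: 1547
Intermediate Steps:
u = -26 (u = -6 + (4 + 6*(-4)) = -6 + (4 - 24) = -6 - 20 = -26)
q = 0
a(z) = 4 + z (a(z) = z + 4 = 4 + z)
u + a(9)*121 = -26 + (4 + 9)*121 = -26 + 13*121 = -26 + 1573 = 1547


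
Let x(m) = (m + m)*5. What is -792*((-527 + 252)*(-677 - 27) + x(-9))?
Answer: -153259920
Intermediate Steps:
x(m) = 10*m (x(m) = (2*m)*5 = 10*m)
-792*((-527 + 252)*(-677 - 27) + x(-9)) = -792*((-527 + 252)*(-677 - 27) + 10*(-9)) = -792*(-275*(-704) - 90) = -792*(193600 - 90) = -792*193510 = -153259920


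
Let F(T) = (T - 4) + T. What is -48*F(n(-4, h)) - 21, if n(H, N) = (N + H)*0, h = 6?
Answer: 171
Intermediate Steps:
n(H, N) = 0 (n(H, N) = (H + N)*0 = 0)
F(T) = -4 + 2*T (F(T) = (-4 + T) + T = -4 + 2*T)
-48*F(n(-4, h)) - 21 = -48*(-4 + 2*0) - 21 = -48*(-4 + 0) - 21 = -48*(-4) - 21 = 192 - 21 = 171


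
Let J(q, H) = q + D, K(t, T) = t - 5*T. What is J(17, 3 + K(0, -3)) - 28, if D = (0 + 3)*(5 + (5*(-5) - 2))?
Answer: -77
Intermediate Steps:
D = -66 (D = 3*(5 + (-25 - 2)) = 3*(5 - 27) = 3*(-22) = -66)
J(q, H) = -66 + q (J(q, H) = q - 66 = -66 + q)
J(17, 3 + K(0, -3)) - 28 = (-66 + 17) - 28 = -49 - 28 = -77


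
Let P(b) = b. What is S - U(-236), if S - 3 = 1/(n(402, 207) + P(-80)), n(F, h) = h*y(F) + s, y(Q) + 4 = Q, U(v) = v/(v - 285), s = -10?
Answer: 109207313/42876216 ≈ 2.5470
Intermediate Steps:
U(v) = v/(-285 + v)
y(Q) = -4 + Q
n(F, h) = -10 + h*(-4 + F) (n(F, h) = h*(-4 + F) - 10 = -10 + h*(-4 + F))
S = 246889/82296 (S = 3 + 1/((-10 + 207*(-4 + 402)) - 80) = 3 + 1/((-10 + 207*398) - 80) = 3 + 1/((-10 + 82386) - 80) = 3 + 1/(82376 - 80) = 3 + 1/82296 = 246889/82296 ≈ 3.0000)
S - U(-236) = 246889/82296 - (-236)/(-285 - 236) = 246889/82296 - (-236)/(-521) = 246889/82296 - (-236)*(-1)/521 = 246889/82296 - 1*236/521 = 246889/82296 - 236/521 = 109207313/42876216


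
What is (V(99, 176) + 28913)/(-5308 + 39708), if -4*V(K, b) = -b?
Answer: 28957/34400 ≈ 0.84177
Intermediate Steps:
V(K, b) = b/4 (V(K, b) = -(-1)*b/4 = b/4)
(V(99, 176) + 28913)/(-5308 + 39708) = ((¼)*176 + 28913)/(-5308 + 39708) = (44 + 28913)/34400 = 28957*(1/34400) = 28957/34400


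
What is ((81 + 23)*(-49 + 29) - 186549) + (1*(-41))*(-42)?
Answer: -186907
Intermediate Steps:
((81 + 23)*(-49 + 29) - 186549) + (1*(-41))*(-42) = (104*(-20) - 186549) - 41*(-42) = (-2080 - 186549) + 1722 = -188629 + 1722 = -186907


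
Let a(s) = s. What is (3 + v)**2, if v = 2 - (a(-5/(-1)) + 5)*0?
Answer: 25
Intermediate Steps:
v = 2 (v = 2 - (-5/(-1) + 5)*0 = 2 - (-5*(-1) + 5)*0 = 2 - (5 + 5)*0 = 2 - 10*0 = 2 - 1*0 = 2 + 0 = 2)
(3 + v)**2 = (3 + 2)**2 = 5**2 = 25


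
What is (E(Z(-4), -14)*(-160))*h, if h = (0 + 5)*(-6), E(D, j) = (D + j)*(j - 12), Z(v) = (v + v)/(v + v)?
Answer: 1622400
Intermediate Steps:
Z(v) = 1 (Z(v) = (2*v)/((2*v)) = (2*v)*(1/(2*v)) = 1)
E(D, j) = (-12 + j)*(D + j) (E(D, j) = (D + j)*(-12 + j) = (-12 + j)*(D + j))
h = -30 (h = 5*(-6) = -30)
(E(Z(-4), -14)*(-160))*h = (((-14)² - 12*1 - 12*(-14) + 1*(-14))*(-160))*(-30) = ((196 - 12 + 168 - 14)*(-160))*(-30) = (338*(-160))*(-30) = -54080*(-30) = 1622400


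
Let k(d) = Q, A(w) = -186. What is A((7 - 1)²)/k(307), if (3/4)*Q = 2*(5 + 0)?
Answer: -279/20 ≈ -13.950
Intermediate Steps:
Q = 40/3 (Q = 4*(2*(5 + 0))/3 = 4*(2*5)/3 = (4/3)*10 = 40/3 ≈ 13.333)
k(d) = 40/3
A((7 - 1)²)/k(307) = -186/40/3 = -186*3/40 = -279/20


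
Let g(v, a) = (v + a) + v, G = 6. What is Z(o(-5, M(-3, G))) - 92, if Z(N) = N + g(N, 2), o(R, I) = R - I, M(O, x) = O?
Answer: -96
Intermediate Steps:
g(v, a) = a + 2*v (g(v, a) = (a + v) + v = a + 2*v)
Z(N) = 2 + 3*N (Z(N) = N + (2 + 2*N) = 2 + 3*N)
Z(o(-5, M(-3, G))) - 92 = (2 + 3*(-5 - 1*(-3))) - 92 = (2 + 3*(-5 + 3)) - 92 = (2 + 3*(-2)) - 92 = (2 - 6) - 92 = -4 - 92 = -96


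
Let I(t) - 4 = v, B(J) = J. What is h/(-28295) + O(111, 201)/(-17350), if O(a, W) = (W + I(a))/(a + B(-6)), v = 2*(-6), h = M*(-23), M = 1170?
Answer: 9803566313/10309283250 ≈ 0.95095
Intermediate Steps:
h = -26910 (h = 1170*(-23) = -26910)
v = -12
I(t) = -8 (I(t) = 4 - 12 = -8)
O(a, W) = (-8 + W)/(-6 + a) (O(a, W) = (W - 8)/(a - 6) = (-8 + W)/(-6 + a))
h/(-28295) + O(111, 201)/(-17350) = -26910/(-28295) + ((-8 + 201)/(-6 + 111))/(-17350) = -26910*(-1/28295) + (193/105)*(-1/17350) = 5382/5659 + ((1/105)*193)*(-1/17350) = 5382/5659 + (193/105)*(-1/17350) = 5382/5659 - 193/1821750 = 9803566313/10309283250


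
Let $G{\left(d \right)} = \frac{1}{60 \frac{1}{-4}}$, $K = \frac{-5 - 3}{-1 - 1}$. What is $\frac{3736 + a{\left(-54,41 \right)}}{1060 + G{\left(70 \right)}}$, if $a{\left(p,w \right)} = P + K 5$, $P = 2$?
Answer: $\frac{56370}{15899} \approx 3.5455$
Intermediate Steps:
$K = 4$ ($K = - \frac{8}{-2} = \left(-8\right) \left(- \frac{1}{2}\right) = 4$)
$G{\left(d \right)} = - \frac{1}{15}$ ($G{\left(d \right)} = \frac{1}{60 \left(- \frac{1}{4}\right)} = \frac{1}{-15} = - \frac{1}{15}$)
$a{\left(p,w \right)} = 22$ ($a{\left(p,w \right)} = 2 + 4 \cdot 5 = 2 + 20 = 22$)
$\frac{3736 + a{\left(-54,41 \right)}}{1060 + G{\left(70 \right)}} = \frac{3736 + 22}{1060 - \frac{1}{15}} = \frac{3758}{\frac{15899}{15}} = 3758 \cdot \frac{15}{15899} = \frac{56370}{15899}$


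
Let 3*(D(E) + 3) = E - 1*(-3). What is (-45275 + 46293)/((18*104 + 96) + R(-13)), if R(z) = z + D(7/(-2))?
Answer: 6108/11711 ≈ 0.52156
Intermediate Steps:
D(E) = -2 + E/3 (D(E) = -3 + (E - 1*(-3))/3 = -3 + (E + 3)/3 = -3 + (3 + E)/3 = -3 + (1 + E/3) = -2 + E/3)
R(z) = -19/6 + z (R(z) = z + (-2 + (7/(-2))/3) = z + (-2 + (7*(-½))/3) = z + (-2 + (⅓)*(-7/2)) = z + (-2 - 7/6) = z - 19/6 = -19/6 + z)
(-45275 + 46293)/((18*104 + 96) + R(-13)) = (-45275 + 46293)/((18*104 + 96) + (-19/6 - 13)) = 1018/((1872 + 96) - 97/6) = 1018/(1968 - 97/6) = 1018/(11711/6) = 1018*(6/11711) = 6108/11711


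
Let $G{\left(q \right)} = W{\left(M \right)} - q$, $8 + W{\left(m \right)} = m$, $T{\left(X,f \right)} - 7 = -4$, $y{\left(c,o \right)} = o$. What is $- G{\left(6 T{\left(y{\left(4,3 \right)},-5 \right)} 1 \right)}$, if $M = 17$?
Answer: $9$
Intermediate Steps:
$T{\left(X,f \right)} = 3$ ($T{\left(X,f \right)} = 7 - 4 = 3$)
$W{\left(m \right)} = -8 + m$
$G{\left(q \right)} = 9 - q$ ($G{\left(q \right)} = \left(-8 + 17\right) - q = 9 - q$)
$- G{\left(6 T{\left(y{\left(4,3 \right)},-5 \right)} 1 \right)} = - (9 - 6 \cdot 3 \cdot 1) = - (9 - 18 \cdot 1) = - (9 - 18) = \left(-1\right) \left(-9\right) = 9$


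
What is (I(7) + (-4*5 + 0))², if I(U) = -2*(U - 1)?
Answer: 1024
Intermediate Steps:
I(U) = 2 - 2*U (I(U) = -2*(-1 + U) = 2 - 2*U)
(I(7) + (-4*5 + 0))² = ((2 - 2*7) + (-4*5 + 0))² = ((2 - 14) + (-20 + 0))² = (-12 - 20)² = (-32)² = 1024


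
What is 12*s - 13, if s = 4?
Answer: 35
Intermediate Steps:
12*s - 13 = 12*4 - 13 = 48 - 13 = 35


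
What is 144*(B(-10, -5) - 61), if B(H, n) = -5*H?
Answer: -1584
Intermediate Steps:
144*(B(-10, -5) - 61) = 144*(-5*(-10) - 61) = 144*(50 - 61) = 144*(-11) = -1584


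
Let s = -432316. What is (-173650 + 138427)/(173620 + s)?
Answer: 11741/86232 ≈ 0.13616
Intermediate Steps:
(-173650 + 138427)/(173620 + s) = (-173650 + 138427)/(173620 - 432316) = -35223/(-258696) = -35223*(-1/258696) = 11741/86232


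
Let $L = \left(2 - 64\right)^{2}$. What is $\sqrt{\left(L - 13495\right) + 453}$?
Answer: $3 i \sqrt{1022} \approx 95.906 i$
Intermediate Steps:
$L = 3844$ ($L = \left(-62\right)^{2} = 3844$)
$\sqrt{\left(L - 13495\right) + 453} = \sqrt{\left(3844 - 13495\right) + 453} = \sqrt{-9651 + 453} = \sqrt{-9198} = 3 i \sqrt{1022}$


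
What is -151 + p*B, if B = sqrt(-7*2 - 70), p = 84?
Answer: -151 + 168*I*sqrt(21) ≈ -151.0 + 769.87*I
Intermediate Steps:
B = 2*I*sqrt(21) (B = sqrt(-14 - 70) = sqrt(-84) = 2*I*sqrt(21) ≈ 9.1651*I)
-151 + p*B = -151 + 84*(2*I*sqrt(21)) = -151 + 168*I*sqrt(21)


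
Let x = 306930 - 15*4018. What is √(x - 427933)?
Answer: I*√181273 ≈ 425.76*I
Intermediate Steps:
x = 246660 (x = 306930 - 60270 = 246660)
√(x - 427933) = √(246660 - 427933) = √(-181273) = I*√181273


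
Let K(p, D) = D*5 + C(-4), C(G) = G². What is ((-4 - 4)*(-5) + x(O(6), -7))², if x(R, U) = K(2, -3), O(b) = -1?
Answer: 1681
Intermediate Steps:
K(p, D) = 16 + 5*D (K(p, D) = D*5 + (-4)² = 5*D + 16 = 16 + 5*D)
x(R, U) = 1 (x(R, U) = 16 + 5*(-3) = 16 - 15 = 1)
((-4 - 4)*(-5) + x(O(6), -7))² = ((-4 - 4)*(-5) + 1)² = (-8*(-5) + 1)² = (40 + 1)² = 41² = 1681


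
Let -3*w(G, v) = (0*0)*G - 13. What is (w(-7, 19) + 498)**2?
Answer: 2271049/9 ≈ 2.5234e+5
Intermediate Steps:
w(G, v) = 13/3 (w(G, v) = -((0*0)*G - 13)/3 = -(0*G - 13)/3 = -(0 - 13)/3 = -1/3*(-13) = 13/3)
(w(-7, 19) + 498)**2 = (13/3 + 498)**2 = (1507/3)**2 = 2271049/9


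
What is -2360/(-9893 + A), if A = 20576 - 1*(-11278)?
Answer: -2360/21961 ≈ -0.10746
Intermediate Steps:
A = 31854 (A = 20576 + 11278 = 31854)
-2360/(-9893 + A) = -2360/(-9893 + 31854) = -2360/21961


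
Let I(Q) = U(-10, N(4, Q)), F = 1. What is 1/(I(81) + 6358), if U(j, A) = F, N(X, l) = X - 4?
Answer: 1/6359 ≈ 0.00015726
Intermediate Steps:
N(X, l) = -4 + X
U(j, A) = 1
I(Q) = 1
1/(I(81) + 6358) = 1/(1 + 6358) = 1/6359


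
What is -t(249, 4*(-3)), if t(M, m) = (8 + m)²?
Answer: -16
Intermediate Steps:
-t(249, 4*(-3)) = -(8 + 4*(-3))² = -(8 - 12)² = -1*(-4)² = -1*16 = -16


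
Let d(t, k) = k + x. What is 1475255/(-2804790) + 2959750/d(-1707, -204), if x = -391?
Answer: -332094199169/66754002 ≈ -4974.9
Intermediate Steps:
d(t, k) = -391 + k (d(t, k) = k - 391 = -391 + k)
1475255/(-2804790) + 2959750/d(-1707, -204) = 1475255/(-2804790) + 2959750/(-391 - 204) = 1475255*(-1/2804790) + 2959750/(-595) = -295051/560958 + 2959750*(-1/595) = -295051/560958 - 591950/119 = -332094199169/66754002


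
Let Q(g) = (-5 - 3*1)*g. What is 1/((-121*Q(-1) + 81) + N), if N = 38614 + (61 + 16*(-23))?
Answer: 1/37420 ≈ 2.6724e-5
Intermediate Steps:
Q(g) = -8*g (Q(g) = (-5 - 3)*g = -8*g)
N = 38307 (N = 38614 + (61 - 368) = 38614 - 307 = 38307)
1/((-121*Q(-1) + 81) + N) = 1/((-(-968)*(-1) + 81) + 38307) = 1/((-121*8 + 81) + 38307) = 1/((-968 + 81) + 38307) = 1/(-887 + 38307) = 1/37420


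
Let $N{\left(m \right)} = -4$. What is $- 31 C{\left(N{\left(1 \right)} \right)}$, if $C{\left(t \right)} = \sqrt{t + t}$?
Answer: $- 62 i \sqrt{2} \approx - 87.681 i$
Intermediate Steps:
$C{\left(t \right)} = \sqrt{2} \sqrt{t}$ ($C{\left(t \right)} = \sqrt{2 t} = \sqrt{2} \sqrt{t}$)
$- 31 C{\left(N{\left(1 \right)} \right)} = - 31 \sqrt{2} \sqrt{-4} = - 31 \sqrt{2} \cdot 2 i = - 31 \cdot 2 i \sqrt{2} = - 62 i \sqrt{2}$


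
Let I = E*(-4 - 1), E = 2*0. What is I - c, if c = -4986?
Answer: 4986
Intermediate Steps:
E = 0
I = 0 (I = 0*(-4 - 1) = 0*(-5) = 0)
I - c = 0 - 1*(-4986) = 0 + 4986 = 4986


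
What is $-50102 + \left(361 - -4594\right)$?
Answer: $-45147$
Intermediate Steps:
$-50102 + \left(361 - -4594\right) = -50102 + \left(361 + 4594\right) = -50102 + 4955 = -45147$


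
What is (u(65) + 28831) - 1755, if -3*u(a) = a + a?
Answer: 81098/3 ≈ 27033.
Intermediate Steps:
u(a) = -2*a/3 (u(a) = -(a + a)/3 = -2*a/3)
(u(65) + 28831) - 1755 = (-⅔*65 + 28831) - 1755 = (-130/3 + 28831) - 1755 = 86363/3 - 1755 = 81098/3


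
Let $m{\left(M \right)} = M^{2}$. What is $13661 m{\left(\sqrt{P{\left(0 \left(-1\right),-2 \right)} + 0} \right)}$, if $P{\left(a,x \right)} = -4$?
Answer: $-54644$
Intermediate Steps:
$13661 m{\left(\sqrt{P{\left(0 \left(-1\right),-2 \right)} + 0} \right)} = 13661 \left(\sqrt{-4 + 0}\right)^{2} = 13661 \left(\sqrt{-4}\right)^{2} = 13661 \left(2 i\right)^{2} = 13661 \left(-4\right) = -54644$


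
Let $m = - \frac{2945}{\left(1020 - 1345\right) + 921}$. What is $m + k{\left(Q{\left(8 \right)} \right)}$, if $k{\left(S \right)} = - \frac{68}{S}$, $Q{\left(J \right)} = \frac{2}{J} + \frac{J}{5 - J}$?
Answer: $\frac{400931}{17284} \approx 23.197$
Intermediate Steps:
$m = - \frac{2945}{596}$ ($m = - \frac{2945}{-325 + 921} = - \frac{2945}{596} \approx -4.9413$)
$m + k{\left(Q{\left(8 \right)} \right)} = - \frac{2945}{596} - \frac{68}{\frac{1}{8} \frac{1}{-5 + 8} \left(-10 - 8^{2} + 2 \cdot 8\right)} = - \frac{2945}{596} - \frac{68}{\frac{1}{8} \cdot \frac{1}{3} \left(-10 - 64 + 16\right)} = - \frac{2945}{596} - \frac{68}{\frac{1}{8} \cdot \frac{1}{3} \left(-58\right)} = - \frac{2945}{596} - \frac{68}{- \frac{29}{12}} = - \frac{2945}{596} - - \frac{816}{29} = - \frac{2945}{596} + \frac{816}{29} = \frac{400931}{17284}$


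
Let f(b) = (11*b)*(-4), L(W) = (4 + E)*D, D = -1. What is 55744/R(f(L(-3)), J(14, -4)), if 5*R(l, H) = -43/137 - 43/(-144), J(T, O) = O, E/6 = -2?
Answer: -5498588160/301 ≈ -1.8268e+7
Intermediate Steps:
E = -12 (E = 6*(-2) = -12)
L(W) = 8 (L(W) = (4 - 12)*(-1) = -8*(-1) = 8)
f(b) = -44*b
R(l, H) = -301/98640 (R(l, H) = (-43/137 - 43/(-144))/5 = (-43*1/137 - 43*(-1/144))/5 = (-43/137 + 43/144)/5 = (⅕)*(-301/19728) = -301/98640)
55744/R(f(L(-3)), J(14, -4)) = 55744/(-301/98640) = 55744*(-98640/301) = -5498588160/301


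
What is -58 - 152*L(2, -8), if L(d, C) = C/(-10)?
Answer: -898/5 ≈ -179.60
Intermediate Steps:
L(d, C) = -C/10 (L(d, C) = C*(-⅒) = -C/10)
-58 - 152*L(2, -8) = -58 - (-76)*(-8)/5 = -58 - 152*⅘ = -58 - 608/5 = -898/5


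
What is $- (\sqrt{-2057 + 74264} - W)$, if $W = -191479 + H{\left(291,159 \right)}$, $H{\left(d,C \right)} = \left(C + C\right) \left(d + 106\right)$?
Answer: $-65233 - 3 \sqrt{8023} \approx -65502.0$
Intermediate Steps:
$H{\left(d,C \right)} = 2 C \left(106 + d\right)$
$W = -65233$ ($W = -191479 + 2 \cdot 159 \left(106 + 291\right) = -191479 + 2 \cdot 159 \cdot 397 = -191479 + 126246 = -65233$)
$- (\sqrt{-2057 + 74264} - W) = - (\sqrt{-2057 + 74264} - -65233) = - (\sqrt{72207} + 65233) = - (3 \sqrt{8023} + 65233) = - (65233 + 3 \sqrt{8023}) = -65233 - 3 \sqrt{8023}$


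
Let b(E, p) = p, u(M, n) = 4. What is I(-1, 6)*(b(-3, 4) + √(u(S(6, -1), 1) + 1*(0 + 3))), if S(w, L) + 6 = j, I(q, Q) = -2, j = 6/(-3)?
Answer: -8 - 2*√7 ≈ -13.292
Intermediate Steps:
j = -2 (j = 6*(-⅓) = -2)
S(w, L) = -8 (S(w, L) = -6 - 2 = -8)
I(-1, 6)*(b(-3, 4) + √(u(S(6, -1), 1) + 1*(0 + 3))) = -2*(4 + √(4 + 1*(0 + 3))) = -2*(4 + √(4 + 1*3)) = -2*(4 + √(4 + 3)) = -2*(4 + √7) = -8 - 2*√7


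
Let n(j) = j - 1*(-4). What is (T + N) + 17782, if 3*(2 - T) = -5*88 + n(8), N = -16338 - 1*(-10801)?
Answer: 37169/3 ≈ 12390.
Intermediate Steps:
n(j) = 4 + j (n(j) = j + 4 = 4 + j)
N = -5537 (N = -16338 + 10801 = -5537)
T = 434/3 (T = 2 - (-5*88 + (4 + 8))/3 = 2 - (-440 + 12)/3 = 2 - 1/3*(-428) = 2 + 428/3 = 434/3 ≈ 144.67)
(T + N) + 17782 = (434/3 - 5537) + 17782 = -16177/3 + 17782 = 37169/3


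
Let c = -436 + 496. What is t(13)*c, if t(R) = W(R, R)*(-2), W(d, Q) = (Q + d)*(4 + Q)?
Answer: -53040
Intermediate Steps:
W(d, Q) = (4 + Q)*(Q + d)
t(R) = -16*R - 4*R² (t(R) = (R² + 4*R + 4*R + R*R)*(-2) = (R² + 4*R + 4*R + R²)*(-2) = (2*R² + 8*R)*(-2) = -16*R - 4*R²)
c = 60
t(13)*c = (4*13*(-4 - 1*13))*60 = (4*13*(-4 - 13))*60 = (4*13*(-17))*60 = -884*60 = -53040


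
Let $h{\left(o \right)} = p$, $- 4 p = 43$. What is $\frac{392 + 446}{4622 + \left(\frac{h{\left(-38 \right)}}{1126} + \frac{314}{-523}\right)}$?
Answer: $\frac{1973986096}{10886109479} \approx 0.18133$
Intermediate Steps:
$p = - \frac{43}{4}$ ($p = \left(- \frac{1}{4}\right) 43 = - \frac{43}{4} \approx -10.75$)
$h{\left(o \right)} = - \frac{43}{4}$
$\frac{392 + 446}{4622 + \left(\frac{h{\left(-38 \right)}}{1126} + \frac{314}{-523}\right)} = \frac{392 + 446}{4622 + \left(- \frac{43}{4 \cdot 1126} + \frac{314}{-523}\right)} = \frac{838}{4622 + \left(\left(- \frac{43}{4}\right) \frac{1}{1126} + 314 \left(- \frac{1}{523}\right)\right)} = \frac{838}{4622 - \frac{1436745}{2355592}} = \frac{838}{\frac{10886109479}{2355592}} = 838 \cdot \frac{2355592}{10886109479} = \frac{1973986096}{10886109479}$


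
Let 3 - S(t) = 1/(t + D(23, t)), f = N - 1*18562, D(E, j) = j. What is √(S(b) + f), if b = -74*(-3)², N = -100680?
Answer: I*√5876574839/222 ≈ 345.31*I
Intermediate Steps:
b = -666 (b = -74*9 = -666)
f = -119242 (f = -100680 - 1*18562 = -100680 - 18562 = -119242)
S(t) = 3 - 1/(2*t) (S(t) = 3 - 1/(t + t) = 3 - 1/(2*t))
√(S(b) + f) = √((3 - ½/(-666)) - 119242) = √((3 - ½*(-1/666)) - 119242) = √((3 + 1/1332) - 119242) = √(3997/1332 - 119242) = √(-158826347/1332) = I*√5876574839/222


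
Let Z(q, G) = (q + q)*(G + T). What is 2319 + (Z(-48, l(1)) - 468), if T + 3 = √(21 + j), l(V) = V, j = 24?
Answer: 2043 - 288*√5 ≈ 1399.0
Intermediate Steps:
T = -3 + 3*√5 (T = -3 + √(21 + 24) = -3 + √45 = -3 + 3*√5 ≈ 3.7082)
Z(q, G) = 2*q*(-3 + G + 3*√5) (Z(q, G) = (q + q)*(G + (-3 + 3*√5)) = (2*q)*(-3 + G + 3*√5) = 2*q*(-3 + G + 3*√5))
2319 + (Z(-48, l(1)) - 468) = 2319 + (2*(-48)*(-3 + 1 + 3*√5) - 468) = 2319 + (2*(-48)*(-2 + 3*√5) - 468) = 2319 + ((192 - 288*√5) - 468) = 2319 + (-276 - 288*√5) = 2043 - 288*√5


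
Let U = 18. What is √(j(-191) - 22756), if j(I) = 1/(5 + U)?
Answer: I*√12037901/23 ≈ 150.85*I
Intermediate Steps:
j(I) = 1/23 (j(I) = 1/(5 + 18) = 1/23)
√(j(-191) - 22756) = √(1/23 - 22756) = √(-523387/23) = I*√12037901/23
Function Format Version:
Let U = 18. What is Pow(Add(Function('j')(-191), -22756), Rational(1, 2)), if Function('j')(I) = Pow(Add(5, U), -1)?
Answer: Mul(Rational(1, 23), I, Pow(12037901, Rational(1, 2))) ≈ Mul(150.85, I)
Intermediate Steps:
Function('j')(I) = Rational(1, 23) (Function('j')(I) = Pow(Add(5, 18), -1) = Pow(23, -1) = Rational(1, 23))
Pow(Add(Function('j')(-191), -22756), Rational(1, 2)) = Pow(Add(Rational(1, 23), -22756), Rational(1, 2)) = Pow(Rational(-523387, 23), Rational(1, 2)) = Mul(Rational(1, 23), I, Pow(12037901, Rational(1, 2)))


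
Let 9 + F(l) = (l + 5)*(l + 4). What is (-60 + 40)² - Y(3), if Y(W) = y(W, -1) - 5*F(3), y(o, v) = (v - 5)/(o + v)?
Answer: 638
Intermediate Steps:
F(l) = -9 + (4 + l)*(5 + l) (F(l) = -9 + (l + 5)*(l + 4) = -9 + (5 + l)*(4 + l) = -9 + (4 + l)*(5 + l))
y(o, v) = (-5 + v)/(o + v)
Y(W) = -235 - 6/(-1 + W) (Y(W) = (-5 - 1)/(W - 1) - 5*(11 + 3² + 9*3) = -6/(-1 + W) - 5*(11 + 9 + 27) = -6/(-1 + W) - 5*47 = -6/(-1 + W) - 235 = -235 - 6/(-1 + W))
(-60 + 40)² - Y(3) = (-60 + 40)² - (229 - 235*3)/(-1 + 3) = (-20)² - (229 - 705)/2 = 400 - (-476)/2 = 400 - 1*(-238) = 400 + 238 = 638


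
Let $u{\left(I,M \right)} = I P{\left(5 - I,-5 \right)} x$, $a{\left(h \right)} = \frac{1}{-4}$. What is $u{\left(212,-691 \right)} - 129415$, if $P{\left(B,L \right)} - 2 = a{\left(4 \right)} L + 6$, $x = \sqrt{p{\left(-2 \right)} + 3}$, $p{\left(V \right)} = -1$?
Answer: $-129415 + 1961 \sqrt{2} \approx -1.2664 \cdot 10^{5}$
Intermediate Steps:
$a{\left(h \right)} = - \frac{1}{4}$
$x = \sqrt{2}$ ($x = \sqrt{-1 + 3} = \sqrt{2} \approx 1.4142$)
$P{\left(B,L \right)} = 8 - \frac{L}{4}$ ($P{\left(B,L \right)} = 2 - \left(-6 + \frac{L}{4}\right) = 8 - \frac{L}{4}$)
$u{\left(I,M \right)} = \frac{37 I \sqrt{2}}{4}$ ($u{\left(I,M \right)} = I \left(8 - - \frac{5}{4}\right) \sqrt{2} = I \left(8 + \frac{5}{4}\right) \sqrt{2} = I \frac{37}{4} \sqrt{2} = \frac{37 I}{4} \sqrt{2} = \frac{37 I \sqrt{2}}{4}$)
$u{\left(212,-691 \right)} - 129415 = \frac{37}{4} \cdot 212 \sqrt{2} - 129415 = 1961 \sqrt{2} - 129415 = -129415 + 1961 \sqrt{2}$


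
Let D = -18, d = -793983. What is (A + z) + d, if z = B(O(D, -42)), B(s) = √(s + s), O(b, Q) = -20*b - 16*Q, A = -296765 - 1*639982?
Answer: -1730730 + 4*√129 ≈ -1.7307e+6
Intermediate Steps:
A = -936747 (A = -296765 - 639982 = -936747)
B(s) = √2*√s (B(s) = √(2*s) = √2*√s)
z = 4*√129 (z = √2*√(-20*(-18) - 16*(-42)) = √2*√(360 + 672) = √2*√1032 = √2*(2*√258) = 4*√129 ≈ 45.431)
(A + z) + d = (-936747 + 4*√129) - 793983 = -1730730 + 4*√129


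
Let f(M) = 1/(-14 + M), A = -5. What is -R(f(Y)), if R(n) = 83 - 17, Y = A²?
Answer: -66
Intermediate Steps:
Y = 25 (Y = (-5)² = 25)
R(n) = 66
-R(f(Y)) = -1*66 = -66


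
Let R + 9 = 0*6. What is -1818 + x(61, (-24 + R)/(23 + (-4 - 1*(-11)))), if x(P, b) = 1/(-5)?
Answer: -9091/5 ≈ -1818.2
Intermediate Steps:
R = -9 (R = -9 + 0*6 = -9 + 0 = -9)
x(P, b) = -⅕
-1818 + x(61, (-24 + R)/(23 + (-4 - 1*(-11)))) = -1818 - ⅕ = -9091/5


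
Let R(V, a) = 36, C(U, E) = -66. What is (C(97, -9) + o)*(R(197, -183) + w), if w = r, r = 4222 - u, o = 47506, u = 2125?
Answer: 101189520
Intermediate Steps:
r = 2097 (r = 4222 - 1*2125 = 4222 - 2125 = 2097)
w = 2097
(C(97, -9) + o)*(R(197, -183) + w) = (-66 + 47506)*(36 + 2097) = 47440*2133 = 101189520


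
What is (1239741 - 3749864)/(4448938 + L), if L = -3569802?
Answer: -2510123/879136 ≈ -2.8552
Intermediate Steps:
(1239741 - 3749864)/(4448938 + L) = (1239741 - 3749864)/(4448938 - 3569802) = -2510123/879136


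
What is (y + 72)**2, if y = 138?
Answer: 44100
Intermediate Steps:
(y + 72)**2 = (138 + 72)**2 = 210**2 = 44100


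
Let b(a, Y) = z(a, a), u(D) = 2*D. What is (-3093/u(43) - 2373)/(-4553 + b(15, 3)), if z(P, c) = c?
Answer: 207171/390268 ≈ 0.53084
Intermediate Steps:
b(a, Y) = a
(-3093/u(43) - 2373)/(-4553 + b(15, 3)) = (-3093/(2*43) - 2373)/(-4553 + 15) = (-3093/86 - 2373)/(-4538) = (-3093*1/86 - 2373)*(-1/4538) = (-3093/86 - 2373)*(-1/4538) = -207171/86*(-1/4538) = 207171/390268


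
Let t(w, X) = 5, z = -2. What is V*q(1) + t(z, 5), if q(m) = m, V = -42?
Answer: -37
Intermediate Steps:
V*q(1) + t(z, 5) = -42*1 + 5 = -42 + 5 = -37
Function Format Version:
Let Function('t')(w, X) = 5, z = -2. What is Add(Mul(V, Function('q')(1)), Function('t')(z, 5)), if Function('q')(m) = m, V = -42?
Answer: -37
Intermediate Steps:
Add(Mul(V, Function('q')(1)), Function('t')(z, 5)) = Add(Mul(-42, 1), 5) = Add(-42, 5) = -37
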